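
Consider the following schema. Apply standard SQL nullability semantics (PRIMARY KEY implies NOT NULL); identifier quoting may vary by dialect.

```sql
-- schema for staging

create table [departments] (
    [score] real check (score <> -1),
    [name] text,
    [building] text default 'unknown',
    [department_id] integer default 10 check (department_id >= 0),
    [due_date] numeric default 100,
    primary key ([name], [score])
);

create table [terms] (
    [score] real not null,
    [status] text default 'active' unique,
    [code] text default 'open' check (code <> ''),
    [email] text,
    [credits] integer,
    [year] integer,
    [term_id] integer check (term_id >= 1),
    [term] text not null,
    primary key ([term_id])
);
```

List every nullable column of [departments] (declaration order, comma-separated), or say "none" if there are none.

- score: part of the PRIMARY KEY, which implies NOT NULL → not nullable.
- name: part of the PRIMARY KEY, which implies NOT NULL → not nullable.
- building: DEFAULT only fills an omitted column; an explicit NULL is still allowed → nullable.
- department_id: CHECK does not forbid NULL (a CHECK constraint passes when its expression is NULL) → nullable.
- due_date: DEFAULT only fills an omitted column; an explicit NULL is still allowed → nullable.

building, department_id, due_date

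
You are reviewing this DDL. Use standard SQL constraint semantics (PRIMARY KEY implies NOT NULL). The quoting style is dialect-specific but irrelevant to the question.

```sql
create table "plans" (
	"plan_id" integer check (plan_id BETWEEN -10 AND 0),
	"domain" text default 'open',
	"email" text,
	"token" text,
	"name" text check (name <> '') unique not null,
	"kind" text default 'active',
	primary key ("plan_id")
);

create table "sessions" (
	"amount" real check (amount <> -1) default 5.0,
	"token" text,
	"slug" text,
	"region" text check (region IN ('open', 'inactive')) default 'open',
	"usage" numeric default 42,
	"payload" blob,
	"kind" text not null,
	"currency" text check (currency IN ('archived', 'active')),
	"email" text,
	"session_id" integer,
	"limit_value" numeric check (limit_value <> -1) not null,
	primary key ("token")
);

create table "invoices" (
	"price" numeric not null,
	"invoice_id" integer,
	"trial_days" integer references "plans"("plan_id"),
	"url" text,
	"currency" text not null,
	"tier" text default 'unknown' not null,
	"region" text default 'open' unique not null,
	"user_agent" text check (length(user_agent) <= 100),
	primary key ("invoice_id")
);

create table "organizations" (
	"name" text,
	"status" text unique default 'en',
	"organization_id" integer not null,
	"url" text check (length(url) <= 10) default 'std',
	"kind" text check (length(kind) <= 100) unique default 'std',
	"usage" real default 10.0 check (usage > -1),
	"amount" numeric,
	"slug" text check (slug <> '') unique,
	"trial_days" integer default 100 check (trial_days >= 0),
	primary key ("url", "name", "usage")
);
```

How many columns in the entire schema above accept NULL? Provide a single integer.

20

plans: 4 nullable (domain, email, token, kind — PK (plan_id) and explicit NOT NULL columns excluded).
sessions: 8 nullable (amount, slug, region, usage, payload, currency, email, session_id — PK (token) and explicit NOT NULL columns excluded).
invoices: 3 nullable (trial_days, url, user_agent — PK (invoice_id) and explicit NOT NULL columns excluded).
organizations: 5 nullable (status, kind, amount, slug, trial_days — PK (url, name, usage) and explicit NOT NULL columns excluded).
Total: 4 + 8 + 3 + 5 = 20.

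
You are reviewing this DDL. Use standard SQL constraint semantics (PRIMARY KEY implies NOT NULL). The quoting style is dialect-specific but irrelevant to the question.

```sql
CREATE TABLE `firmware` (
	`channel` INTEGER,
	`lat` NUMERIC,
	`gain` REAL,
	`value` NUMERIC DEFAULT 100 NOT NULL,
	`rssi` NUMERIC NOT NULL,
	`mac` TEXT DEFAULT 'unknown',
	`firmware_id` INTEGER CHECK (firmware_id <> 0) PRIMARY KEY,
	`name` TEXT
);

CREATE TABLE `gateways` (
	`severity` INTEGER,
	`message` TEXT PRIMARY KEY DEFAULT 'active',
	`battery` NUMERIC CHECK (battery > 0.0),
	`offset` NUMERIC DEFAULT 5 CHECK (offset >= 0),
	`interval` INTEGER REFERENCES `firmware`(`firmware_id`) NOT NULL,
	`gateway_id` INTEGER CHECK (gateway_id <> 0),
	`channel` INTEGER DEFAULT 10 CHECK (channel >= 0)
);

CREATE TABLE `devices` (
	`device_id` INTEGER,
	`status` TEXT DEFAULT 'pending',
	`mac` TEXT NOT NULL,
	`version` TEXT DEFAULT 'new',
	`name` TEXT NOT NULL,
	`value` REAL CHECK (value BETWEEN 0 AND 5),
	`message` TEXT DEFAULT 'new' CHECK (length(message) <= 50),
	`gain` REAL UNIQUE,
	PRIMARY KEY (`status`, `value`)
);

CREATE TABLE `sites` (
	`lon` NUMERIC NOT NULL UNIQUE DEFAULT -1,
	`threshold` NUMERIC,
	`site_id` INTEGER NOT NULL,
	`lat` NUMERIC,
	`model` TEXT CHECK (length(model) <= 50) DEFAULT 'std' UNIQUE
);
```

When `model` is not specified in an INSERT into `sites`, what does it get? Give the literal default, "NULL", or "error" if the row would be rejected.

model has an explicit DEFAULT 'std'.
When the column is omitted from an INSERT, that default is used.

'std'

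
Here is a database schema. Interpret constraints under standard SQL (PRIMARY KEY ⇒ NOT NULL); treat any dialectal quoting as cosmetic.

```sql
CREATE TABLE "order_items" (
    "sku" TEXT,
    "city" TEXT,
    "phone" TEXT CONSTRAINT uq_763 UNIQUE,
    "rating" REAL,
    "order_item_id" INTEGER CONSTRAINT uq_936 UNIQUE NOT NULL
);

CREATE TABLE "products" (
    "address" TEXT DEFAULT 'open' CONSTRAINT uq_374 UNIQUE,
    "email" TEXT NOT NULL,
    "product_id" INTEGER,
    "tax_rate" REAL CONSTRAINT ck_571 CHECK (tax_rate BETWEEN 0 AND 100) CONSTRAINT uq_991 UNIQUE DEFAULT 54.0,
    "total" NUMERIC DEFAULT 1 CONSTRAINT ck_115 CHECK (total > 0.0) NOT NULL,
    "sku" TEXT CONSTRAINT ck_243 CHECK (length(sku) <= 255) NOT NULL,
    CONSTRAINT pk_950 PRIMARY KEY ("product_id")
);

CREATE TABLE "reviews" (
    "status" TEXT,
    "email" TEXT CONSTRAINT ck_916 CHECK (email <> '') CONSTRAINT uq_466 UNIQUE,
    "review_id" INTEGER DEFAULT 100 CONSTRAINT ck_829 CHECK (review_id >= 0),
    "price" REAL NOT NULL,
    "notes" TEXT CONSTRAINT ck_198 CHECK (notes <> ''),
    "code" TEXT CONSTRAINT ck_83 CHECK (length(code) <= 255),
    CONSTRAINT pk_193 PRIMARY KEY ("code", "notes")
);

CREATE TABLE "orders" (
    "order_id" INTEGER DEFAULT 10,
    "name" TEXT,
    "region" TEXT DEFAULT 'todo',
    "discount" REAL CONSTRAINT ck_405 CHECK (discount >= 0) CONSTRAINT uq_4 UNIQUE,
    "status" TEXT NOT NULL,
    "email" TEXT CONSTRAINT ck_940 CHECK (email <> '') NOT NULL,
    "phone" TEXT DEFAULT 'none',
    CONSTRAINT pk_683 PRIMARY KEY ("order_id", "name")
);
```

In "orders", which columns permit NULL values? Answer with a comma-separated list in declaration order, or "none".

region, discount, phone

- order_id: part of the PRIMARY KEY, which implies NOT NULL → not nullable.
- name: part of the PRIMARY KEY, which implies NOT NULL → not nullable.
- region: DEFAULT only fills an omitted column; an explicit NULL is still allowed → nullable.
- discount: CHECK does not forbid NULL (a CHECK constraint passes when its expression is NULL) → nullable.
- status: declared NOT NULL → not nullable.
- email: declared NOT NULL → not nullable.
- phone: DEFAULT only fills an omitted column; an explicit NULL is still allowed → nullable.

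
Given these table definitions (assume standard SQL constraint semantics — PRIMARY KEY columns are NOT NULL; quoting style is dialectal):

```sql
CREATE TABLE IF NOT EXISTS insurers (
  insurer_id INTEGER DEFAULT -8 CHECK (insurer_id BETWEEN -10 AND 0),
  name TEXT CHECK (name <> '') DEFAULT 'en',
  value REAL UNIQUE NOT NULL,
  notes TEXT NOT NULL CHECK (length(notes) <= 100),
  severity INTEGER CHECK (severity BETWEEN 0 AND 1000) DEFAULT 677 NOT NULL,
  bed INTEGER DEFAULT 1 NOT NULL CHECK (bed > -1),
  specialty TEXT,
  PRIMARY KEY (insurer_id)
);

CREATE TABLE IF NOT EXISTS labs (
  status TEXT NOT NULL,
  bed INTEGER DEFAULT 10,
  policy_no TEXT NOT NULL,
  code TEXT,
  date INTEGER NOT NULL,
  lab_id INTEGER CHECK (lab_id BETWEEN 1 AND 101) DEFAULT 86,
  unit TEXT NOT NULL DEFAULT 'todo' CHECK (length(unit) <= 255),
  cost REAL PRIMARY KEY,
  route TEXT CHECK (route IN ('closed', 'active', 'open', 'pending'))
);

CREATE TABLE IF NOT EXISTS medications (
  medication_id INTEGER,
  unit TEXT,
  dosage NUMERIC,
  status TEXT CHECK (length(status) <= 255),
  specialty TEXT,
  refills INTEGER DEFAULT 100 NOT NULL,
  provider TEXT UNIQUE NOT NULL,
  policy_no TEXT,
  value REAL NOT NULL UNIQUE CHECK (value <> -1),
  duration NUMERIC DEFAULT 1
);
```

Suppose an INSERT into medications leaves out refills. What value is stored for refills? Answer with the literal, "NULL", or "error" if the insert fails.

100

refills has an explicit DEFAULT 100.
When the column is omitted from an INSERT, that default is used.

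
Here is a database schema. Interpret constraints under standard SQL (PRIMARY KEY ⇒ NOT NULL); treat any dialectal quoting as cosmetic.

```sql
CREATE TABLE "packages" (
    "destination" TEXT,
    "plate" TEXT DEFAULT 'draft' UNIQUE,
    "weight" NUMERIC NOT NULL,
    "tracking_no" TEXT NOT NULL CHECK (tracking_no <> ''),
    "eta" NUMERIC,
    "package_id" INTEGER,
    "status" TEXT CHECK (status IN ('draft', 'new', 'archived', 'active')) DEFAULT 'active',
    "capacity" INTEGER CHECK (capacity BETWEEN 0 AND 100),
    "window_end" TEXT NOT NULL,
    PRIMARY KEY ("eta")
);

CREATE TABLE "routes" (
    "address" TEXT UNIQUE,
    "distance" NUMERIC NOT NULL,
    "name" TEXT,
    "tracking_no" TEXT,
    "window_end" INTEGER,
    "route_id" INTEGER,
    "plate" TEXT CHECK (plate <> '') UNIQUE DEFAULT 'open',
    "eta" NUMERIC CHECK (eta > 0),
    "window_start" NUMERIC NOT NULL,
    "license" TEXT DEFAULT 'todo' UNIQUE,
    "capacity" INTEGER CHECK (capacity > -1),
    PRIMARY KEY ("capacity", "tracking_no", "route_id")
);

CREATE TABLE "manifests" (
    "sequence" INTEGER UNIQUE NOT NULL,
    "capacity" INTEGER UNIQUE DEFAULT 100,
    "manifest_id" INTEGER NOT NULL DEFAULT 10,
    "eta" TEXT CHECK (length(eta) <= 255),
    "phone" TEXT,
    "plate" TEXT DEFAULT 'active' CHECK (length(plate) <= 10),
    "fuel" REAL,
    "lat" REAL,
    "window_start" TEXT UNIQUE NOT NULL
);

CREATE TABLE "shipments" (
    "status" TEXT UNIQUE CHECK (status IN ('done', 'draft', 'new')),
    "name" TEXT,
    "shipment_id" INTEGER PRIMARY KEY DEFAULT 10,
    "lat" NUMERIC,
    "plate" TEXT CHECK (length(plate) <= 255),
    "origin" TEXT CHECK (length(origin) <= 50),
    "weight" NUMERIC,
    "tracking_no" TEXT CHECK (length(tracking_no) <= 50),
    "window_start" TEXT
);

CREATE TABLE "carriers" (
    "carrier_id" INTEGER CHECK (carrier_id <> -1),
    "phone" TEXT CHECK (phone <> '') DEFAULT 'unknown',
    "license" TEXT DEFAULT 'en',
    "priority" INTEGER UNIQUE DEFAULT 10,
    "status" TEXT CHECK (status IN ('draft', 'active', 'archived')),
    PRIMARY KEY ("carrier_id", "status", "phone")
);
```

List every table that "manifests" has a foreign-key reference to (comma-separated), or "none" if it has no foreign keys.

none

No column in manifests has a REFERENCES clause.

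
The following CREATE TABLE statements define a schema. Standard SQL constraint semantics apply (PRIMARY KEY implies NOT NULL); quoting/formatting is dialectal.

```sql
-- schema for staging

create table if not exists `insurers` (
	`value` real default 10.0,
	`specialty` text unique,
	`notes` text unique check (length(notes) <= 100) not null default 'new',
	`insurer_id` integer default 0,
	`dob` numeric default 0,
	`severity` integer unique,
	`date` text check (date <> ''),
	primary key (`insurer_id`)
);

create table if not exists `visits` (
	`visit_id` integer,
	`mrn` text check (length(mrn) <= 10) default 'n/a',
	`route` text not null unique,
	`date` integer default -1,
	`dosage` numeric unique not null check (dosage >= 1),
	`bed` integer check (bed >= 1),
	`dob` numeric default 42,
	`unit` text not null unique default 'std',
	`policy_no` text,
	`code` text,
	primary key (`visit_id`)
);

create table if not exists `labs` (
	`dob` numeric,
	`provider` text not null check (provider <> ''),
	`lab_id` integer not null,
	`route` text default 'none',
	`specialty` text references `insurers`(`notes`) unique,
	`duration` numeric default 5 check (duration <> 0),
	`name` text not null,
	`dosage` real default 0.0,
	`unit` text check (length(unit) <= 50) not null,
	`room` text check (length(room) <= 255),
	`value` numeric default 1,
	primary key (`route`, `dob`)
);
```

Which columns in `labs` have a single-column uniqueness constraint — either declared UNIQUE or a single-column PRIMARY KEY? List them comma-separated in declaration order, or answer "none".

- dob: part of a composite PRIMARY KEY — only the tuple is unique, not this column on its own.
- provider: no UNIQUE or single-column PK constraint.
- lab_id: no UNIQUE or single-column PK constraint.
- route: part of a composite PRIMARY KEY — only the tuple is unique, not this column on its own.
- specialty: declared UNIQUE → unique.
- duration: no UNIQUE or single-column PK constraint.
- name: no UNIQUE or single-column PK constraint.
- dosage: no UNIQUE or single-column PK constraint.
- unit: no UNIQUE or single-column PK constraint.
- room: no UNIQUE or single-column PK constraint.
- value: no UNIQUE or single-column PK constraint.

specialty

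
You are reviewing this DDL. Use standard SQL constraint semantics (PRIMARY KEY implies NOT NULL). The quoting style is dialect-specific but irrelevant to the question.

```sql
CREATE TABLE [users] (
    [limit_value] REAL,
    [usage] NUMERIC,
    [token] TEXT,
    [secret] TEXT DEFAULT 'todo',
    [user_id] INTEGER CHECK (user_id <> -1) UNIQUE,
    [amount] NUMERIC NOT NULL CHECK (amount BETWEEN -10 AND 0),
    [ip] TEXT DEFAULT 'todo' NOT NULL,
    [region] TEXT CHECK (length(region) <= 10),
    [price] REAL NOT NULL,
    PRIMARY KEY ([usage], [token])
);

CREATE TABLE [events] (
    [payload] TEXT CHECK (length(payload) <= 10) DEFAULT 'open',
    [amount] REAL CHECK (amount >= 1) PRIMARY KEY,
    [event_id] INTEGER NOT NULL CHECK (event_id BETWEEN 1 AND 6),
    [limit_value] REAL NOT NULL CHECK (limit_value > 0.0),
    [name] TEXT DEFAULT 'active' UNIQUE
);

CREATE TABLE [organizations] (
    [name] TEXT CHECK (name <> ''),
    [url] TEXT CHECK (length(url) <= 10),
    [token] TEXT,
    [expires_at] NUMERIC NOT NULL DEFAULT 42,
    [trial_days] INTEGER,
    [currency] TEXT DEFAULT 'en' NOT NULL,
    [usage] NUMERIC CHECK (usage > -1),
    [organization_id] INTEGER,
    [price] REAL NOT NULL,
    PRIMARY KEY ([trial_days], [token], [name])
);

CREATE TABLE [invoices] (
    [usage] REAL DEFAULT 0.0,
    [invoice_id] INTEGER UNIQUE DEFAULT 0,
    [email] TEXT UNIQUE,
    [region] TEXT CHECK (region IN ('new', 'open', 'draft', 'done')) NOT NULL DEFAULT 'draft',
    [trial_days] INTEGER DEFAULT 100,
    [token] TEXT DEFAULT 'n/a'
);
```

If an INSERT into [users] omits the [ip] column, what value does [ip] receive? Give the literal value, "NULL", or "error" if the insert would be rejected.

'todo'

ip has an explicit DEFAULT 'todo'.
When the column is omitted from an INSERT, that default is used.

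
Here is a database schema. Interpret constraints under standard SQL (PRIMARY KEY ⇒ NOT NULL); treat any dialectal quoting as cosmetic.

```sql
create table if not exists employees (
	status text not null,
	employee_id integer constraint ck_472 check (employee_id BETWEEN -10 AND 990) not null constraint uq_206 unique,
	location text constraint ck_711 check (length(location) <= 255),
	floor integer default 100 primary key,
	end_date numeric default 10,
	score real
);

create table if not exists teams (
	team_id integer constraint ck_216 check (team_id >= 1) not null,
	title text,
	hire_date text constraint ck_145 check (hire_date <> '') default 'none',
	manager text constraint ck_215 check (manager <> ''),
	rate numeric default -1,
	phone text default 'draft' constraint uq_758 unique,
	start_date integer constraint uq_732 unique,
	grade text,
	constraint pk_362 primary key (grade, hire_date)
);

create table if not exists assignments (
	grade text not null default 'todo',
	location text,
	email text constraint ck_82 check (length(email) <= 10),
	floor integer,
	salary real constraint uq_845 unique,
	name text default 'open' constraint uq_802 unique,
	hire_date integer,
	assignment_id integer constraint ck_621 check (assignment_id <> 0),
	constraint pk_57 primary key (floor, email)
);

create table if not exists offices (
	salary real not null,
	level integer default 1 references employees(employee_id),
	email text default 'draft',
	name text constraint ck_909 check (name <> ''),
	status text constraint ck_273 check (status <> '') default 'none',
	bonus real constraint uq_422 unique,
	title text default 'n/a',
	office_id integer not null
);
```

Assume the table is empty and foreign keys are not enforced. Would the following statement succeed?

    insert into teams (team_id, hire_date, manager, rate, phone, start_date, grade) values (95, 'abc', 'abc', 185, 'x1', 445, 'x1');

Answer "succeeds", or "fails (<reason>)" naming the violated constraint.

succeeds

NOT NULL columns: grade is supplied; hire_date is supplied; team_id is supplied.
CHECK constraints: 95 satisfies (team_id >= 1); 'abc' satisfies (hire_date <> ''); 'abc' satisfies (manager <> '').
No constraint is violated.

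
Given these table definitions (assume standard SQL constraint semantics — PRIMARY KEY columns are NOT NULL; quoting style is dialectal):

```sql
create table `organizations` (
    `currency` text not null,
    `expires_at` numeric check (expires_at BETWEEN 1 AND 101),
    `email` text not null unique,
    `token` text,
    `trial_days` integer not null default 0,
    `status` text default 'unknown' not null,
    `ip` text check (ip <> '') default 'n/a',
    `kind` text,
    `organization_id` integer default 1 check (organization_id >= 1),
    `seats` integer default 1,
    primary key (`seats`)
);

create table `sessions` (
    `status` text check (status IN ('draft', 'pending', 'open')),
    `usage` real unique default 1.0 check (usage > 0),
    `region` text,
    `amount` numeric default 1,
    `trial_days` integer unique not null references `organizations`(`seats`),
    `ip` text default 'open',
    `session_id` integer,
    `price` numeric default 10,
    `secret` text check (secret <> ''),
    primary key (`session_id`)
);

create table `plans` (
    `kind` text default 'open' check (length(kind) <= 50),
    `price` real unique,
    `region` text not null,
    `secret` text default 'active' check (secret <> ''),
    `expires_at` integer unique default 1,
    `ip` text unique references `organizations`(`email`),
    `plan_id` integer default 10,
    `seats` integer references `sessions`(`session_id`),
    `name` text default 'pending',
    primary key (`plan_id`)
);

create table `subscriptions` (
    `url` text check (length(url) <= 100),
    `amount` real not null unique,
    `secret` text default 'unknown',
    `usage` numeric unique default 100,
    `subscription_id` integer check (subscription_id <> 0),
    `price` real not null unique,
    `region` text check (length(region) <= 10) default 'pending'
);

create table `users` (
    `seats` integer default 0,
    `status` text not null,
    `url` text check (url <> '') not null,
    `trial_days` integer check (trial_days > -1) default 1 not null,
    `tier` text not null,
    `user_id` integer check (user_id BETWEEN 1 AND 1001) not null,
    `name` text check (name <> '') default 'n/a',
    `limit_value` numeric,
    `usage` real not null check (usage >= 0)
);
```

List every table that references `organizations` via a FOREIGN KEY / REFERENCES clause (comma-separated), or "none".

sessions, plans

- sessions.trial_days references organizations(seats).
- plans.ip references organizations(email).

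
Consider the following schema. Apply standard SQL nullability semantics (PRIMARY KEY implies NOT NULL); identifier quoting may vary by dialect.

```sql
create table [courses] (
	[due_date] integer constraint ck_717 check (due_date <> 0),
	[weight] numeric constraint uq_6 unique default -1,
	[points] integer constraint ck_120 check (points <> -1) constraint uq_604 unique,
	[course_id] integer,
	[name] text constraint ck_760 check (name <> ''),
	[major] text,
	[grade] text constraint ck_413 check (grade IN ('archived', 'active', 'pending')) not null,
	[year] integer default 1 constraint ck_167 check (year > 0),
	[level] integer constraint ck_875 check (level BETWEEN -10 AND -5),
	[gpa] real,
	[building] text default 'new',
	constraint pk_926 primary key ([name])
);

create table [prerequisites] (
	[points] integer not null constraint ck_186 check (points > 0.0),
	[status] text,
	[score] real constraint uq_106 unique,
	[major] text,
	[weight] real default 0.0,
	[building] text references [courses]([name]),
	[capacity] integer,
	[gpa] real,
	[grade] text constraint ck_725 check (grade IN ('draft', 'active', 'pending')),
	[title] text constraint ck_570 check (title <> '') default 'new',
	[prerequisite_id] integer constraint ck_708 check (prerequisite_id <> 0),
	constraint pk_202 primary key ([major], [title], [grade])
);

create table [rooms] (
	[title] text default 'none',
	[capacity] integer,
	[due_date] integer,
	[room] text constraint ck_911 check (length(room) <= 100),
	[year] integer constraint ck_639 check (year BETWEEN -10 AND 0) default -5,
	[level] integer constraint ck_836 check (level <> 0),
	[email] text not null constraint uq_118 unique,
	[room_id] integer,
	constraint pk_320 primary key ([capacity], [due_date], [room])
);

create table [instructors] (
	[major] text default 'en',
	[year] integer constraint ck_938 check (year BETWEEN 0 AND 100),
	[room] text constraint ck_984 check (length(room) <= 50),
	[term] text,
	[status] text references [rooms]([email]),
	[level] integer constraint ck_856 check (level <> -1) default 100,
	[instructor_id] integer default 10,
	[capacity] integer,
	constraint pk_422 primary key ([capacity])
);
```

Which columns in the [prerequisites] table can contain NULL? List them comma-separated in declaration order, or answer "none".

status, score, weight, building, capacity, gpa, prerequisite_id

- points: declared NOT NULL → not nullable.
- status: no NOT NULL constraint applies → nullable.
- score: UNIQUE does not imply NOT NULL → nullable.
- major: part of the PRIMARY KEY, which implies NOT NULL → not nullable.
- weight: DEFAULT only fills an omitted column; an explicit NULL is still allowed → nullable.
- building: a foreign key column may be NULL unless separately constrained → nullable.
- capacity: no NOT NULL constraint applies → nullable.
- gpa: no NOT NULL constraint applies → nullable.
- grade: part of the PRIMARY KEY, which implies NOT NULL → not nullable.
- title: part of the PRIMARY KEY, which implies NOT NULL → not nullable.
- prerequisite_id: CHECK does not forbid NULL (a CHECK constraint passes when its expression is NULL) → nullable.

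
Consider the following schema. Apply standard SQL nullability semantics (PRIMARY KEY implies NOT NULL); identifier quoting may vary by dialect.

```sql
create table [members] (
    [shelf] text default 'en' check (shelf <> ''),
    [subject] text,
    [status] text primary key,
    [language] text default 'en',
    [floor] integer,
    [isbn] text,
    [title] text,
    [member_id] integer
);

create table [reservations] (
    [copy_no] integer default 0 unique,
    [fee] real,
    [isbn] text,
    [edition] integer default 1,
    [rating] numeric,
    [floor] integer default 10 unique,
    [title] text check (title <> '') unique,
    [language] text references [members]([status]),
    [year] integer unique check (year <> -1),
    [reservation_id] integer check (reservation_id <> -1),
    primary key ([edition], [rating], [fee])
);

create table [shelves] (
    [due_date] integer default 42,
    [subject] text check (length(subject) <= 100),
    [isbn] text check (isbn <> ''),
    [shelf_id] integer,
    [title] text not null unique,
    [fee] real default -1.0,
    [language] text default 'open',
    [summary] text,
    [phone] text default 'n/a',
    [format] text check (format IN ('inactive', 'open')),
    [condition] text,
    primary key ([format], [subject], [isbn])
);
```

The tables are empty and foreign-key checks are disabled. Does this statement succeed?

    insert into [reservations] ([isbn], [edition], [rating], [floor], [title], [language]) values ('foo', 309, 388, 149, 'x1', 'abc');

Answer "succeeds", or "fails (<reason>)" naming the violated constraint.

fails (NOT NULL on fee)

fee is omitted from the column list and has no DEFAULT, so it would receive NULL.
But fee is part of the PRIMARY KEY (implied NOT NULL).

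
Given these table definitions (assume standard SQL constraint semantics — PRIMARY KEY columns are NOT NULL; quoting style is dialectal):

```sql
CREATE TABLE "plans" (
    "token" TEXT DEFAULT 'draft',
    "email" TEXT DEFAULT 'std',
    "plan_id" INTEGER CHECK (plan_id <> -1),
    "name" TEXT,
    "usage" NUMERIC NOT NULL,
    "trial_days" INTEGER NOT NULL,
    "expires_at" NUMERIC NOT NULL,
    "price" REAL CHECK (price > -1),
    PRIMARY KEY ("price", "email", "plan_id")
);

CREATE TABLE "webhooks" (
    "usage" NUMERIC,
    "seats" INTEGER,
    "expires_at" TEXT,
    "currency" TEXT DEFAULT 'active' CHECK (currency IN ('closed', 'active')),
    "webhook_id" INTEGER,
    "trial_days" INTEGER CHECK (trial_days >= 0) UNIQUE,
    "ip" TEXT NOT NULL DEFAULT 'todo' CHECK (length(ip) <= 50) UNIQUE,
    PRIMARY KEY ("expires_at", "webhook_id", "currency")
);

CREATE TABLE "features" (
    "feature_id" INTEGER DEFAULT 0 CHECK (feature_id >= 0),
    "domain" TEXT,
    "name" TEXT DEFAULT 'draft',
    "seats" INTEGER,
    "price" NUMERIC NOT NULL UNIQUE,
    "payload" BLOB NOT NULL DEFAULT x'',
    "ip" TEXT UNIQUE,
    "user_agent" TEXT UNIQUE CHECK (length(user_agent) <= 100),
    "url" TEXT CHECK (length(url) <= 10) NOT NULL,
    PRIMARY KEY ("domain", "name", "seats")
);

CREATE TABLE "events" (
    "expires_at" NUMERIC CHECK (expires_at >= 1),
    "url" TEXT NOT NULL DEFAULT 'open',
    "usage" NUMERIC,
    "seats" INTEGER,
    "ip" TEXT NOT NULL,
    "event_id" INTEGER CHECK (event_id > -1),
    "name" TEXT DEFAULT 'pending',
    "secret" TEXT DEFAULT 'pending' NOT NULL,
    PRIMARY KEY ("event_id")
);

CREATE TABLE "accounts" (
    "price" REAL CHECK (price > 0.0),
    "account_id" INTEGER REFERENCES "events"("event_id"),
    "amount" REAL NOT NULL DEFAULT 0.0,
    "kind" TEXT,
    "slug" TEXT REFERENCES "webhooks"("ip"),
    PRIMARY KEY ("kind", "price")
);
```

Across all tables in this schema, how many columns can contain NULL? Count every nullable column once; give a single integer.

14

plans: 2 nullable (token, name — PK (price, email, plan_id) and explicit NOT NULL columns excluded).
webhooks: 3 nullable (usage, seats, trial_days — PK (expires_at, webhook_id, currency) and explicit NOT NULL columns excluded).
features: 3 nullable (feature_id, ip, user_agent — PK (domain, name, seats) and explicit NOT NULL columns excluded).
events: 4 nullable (expires_at, usage, seats, name — PK (event_id) and explicit NOT NULL columns excluded).
accounts: 2 nullable (account_id, slug — PK (kind, price) and explicit NOT NULL columns excluded).
Total: 2 + 3 + 3 + 4 + 2 = 14.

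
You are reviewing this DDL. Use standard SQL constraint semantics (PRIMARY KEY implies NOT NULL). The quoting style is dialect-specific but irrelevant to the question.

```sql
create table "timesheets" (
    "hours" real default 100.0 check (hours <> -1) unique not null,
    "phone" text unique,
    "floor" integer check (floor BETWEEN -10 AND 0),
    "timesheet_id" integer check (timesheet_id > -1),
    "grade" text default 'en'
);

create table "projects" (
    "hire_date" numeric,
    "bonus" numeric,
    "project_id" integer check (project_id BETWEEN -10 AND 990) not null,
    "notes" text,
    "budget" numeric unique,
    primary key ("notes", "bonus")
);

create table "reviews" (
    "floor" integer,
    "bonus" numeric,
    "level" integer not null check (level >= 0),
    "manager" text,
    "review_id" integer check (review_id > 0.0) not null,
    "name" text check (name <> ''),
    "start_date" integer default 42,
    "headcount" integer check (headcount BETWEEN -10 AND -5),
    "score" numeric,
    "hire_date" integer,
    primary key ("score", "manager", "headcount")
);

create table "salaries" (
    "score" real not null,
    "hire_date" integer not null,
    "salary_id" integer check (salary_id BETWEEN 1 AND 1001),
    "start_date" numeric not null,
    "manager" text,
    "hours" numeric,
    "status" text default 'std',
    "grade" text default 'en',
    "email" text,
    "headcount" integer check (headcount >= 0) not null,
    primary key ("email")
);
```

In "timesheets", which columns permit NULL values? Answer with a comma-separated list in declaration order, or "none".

phone, floor, timesheet_id, grade

- hours: declared NOT NULL → not nullable.
- phone: UNIQUE does not imply NOT NULL → nullable.
- floor: CHECK does not forbid NULL (a CHECK constraint passes when its expression is NULL) → nullable.
- timesheet_id: CHECK does not forbid NULL (a CHECK constraint passes when its expression is NULL) → nullable.
- grade: DEFAULT only fills an omitted column; an explicit NULL is still allowed → nullable.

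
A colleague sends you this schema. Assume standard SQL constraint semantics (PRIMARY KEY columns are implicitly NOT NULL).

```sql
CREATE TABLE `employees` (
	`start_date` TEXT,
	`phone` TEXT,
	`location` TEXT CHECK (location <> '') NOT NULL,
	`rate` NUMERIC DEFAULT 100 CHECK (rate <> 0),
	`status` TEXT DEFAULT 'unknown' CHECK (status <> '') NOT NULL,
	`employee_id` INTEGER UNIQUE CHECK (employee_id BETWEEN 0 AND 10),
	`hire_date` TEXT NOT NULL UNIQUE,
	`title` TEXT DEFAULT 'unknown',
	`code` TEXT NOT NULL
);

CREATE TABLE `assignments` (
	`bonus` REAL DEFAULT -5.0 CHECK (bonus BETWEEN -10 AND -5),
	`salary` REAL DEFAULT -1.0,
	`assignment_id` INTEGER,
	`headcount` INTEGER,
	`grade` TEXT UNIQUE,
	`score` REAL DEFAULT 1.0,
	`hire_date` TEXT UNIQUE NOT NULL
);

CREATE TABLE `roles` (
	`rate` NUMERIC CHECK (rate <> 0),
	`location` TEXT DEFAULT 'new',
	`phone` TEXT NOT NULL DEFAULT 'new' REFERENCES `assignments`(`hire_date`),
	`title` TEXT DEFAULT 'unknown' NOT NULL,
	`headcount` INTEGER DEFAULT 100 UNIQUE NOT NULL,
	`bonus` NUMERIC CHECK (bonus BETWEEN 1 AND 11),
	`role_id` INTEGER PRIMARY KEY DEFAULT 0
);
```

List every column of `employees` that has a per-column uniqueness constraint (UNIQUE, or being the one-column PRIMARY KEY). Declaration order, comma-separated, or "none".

employee_id, hire_date

- start_date: no UNIQUE or single-column PK constraint.
- phone: no UNIQUE or single-column PK constraint.
- location: no UNIQUE or single-column PK constraint.
- rate: no UNIQUE or single-column PK constraint.
- status: no UNIQUE or single-column PK constraint.
- employee_id: declared UNIQUE → unique.
- hire_date: declared UNIQUE → unique.
- title: no UNIQUE or single-column PK constraint.
- code: no UNIQUE or single-column PK constraint.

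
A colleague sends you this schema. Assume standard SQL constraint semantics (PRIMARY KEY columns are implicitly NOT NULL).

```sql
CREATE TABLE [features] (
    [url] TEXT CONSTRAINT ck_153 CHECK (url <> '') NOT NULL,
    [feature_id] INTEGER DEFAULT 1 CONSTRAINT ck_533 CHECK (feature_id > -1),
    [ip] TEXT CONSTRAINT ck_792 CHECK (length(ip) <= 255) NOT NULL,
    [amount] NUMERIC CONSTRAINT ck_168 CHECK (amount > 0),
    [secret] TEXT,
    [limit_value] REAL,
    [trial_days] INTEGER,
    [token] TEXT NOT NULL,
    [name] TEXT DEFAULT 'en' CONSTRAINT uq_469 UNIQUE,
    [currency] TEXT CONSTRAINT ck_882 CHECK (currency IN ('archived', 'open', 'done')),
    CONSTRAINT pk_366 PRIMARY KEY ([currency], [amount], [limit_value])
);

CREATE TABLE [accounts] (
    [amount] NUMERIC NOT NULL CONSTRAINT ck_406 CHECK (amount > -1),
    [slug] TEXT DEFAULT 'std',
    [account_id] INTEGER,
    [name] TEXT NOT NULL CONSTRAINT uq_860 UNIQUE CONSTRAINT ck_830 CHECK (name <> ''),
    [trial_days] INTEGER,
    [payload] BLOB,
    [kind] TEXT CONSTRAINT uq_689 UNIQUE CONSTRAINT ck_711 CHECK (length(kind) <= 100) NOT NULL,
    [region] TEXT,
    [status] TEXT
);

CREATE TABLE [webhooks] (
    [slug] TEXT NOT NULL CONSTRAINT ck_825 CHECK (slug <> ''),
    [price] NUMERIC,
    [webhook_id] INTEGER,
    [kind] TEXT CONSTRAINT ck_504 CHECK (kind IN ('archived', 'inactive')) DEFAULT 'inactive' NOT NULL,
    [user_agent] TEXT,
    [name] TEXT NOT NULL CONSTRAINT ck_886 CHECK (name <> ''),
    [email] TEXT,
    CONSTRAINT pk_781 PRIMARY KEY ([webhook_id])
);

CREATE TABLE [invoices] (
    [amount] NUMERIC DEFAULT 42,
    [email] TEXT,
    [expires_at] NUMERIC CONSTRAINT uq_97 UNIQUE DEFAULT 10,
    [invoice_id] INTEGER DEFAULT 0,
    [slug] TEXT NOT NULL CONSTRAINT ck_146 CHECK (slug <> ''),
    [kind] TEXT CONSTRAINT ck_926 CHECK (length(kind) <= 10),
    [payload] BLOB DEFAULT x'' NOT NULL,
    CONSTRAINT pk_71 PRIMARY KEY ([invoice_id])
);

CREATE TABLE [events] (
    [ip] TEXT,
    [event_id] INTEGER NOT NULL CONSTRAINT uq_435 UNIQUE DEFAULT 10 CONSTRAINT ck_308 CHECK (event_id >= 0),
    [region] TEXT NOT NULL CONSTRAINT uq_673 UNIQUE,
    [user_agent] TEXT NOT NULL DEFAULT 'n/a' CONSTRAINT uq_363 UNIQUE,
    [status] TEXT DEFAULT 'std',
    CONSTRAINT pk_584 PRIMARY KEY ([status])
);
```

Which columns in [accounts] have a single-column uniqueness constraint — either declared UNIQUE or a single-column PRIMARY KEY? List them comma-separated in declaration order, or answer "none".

- amount: no UNIQUE or single-column PK constraint.
- slug: no UNIQUE or single-column PK constraint.
- account_id: no UNIQUE or single-column PK constraint.
- name: declared UNIQUE → unique.
- trial_days: no UNIQUE or single-column PK constraint.
- payload: no UNIQUE or single-column PK constraint.
- kind: declared UNIQUE → unique.
- region: no UNIQUE or single-column PK constraint.
- status: no UNIQUE or single-column PK constraint.

name, kind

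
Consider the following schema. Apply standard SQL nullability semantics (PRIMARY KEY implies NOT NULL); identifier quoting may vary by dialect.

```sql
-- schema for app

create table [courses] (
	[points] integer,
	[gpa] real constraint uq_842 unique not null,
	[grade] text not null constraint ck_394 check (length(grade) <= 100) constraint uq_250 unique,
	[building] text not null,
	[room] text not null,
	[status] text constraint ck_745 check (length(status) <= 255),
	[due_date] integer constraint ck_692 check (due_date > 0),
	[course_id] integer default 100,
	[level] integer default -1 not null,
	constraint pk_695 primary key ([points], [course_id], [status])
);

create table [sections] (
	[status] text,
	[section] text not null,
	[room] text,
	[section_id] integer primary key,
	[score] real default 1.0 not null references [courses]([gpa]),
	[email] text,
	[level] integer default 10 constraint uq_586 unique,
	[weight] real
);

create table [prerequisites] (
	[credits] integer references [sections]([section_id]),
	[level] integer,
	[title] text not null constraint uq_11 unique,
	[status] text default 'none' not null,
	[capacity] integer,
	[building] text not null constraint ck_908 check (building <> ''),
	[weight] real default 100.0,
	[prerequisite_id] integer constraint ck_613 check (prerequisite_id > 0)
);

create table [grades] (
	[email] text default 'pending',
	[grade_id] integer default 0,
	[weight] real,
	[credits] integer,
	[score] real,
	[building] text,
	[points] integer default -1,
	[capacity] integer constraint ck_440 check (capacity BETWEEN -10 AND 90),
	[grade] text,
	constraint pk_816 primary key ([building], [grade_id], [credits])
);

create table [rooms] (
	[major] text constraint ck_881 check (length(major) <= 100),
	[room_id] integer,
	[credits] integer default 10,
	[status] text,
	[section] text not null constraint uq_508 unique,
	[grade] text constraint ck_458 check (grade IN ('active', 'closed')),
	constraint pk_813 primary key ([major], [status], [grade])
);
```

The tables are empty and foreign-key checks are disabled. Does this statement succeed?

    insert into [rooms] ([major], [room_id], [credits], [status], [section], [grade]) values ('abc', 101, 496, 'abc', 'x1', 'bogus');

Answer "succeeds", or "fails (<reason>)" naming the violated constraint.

The value 'bogus' for grade violates CHECK (grade IN ('active', 'closed')).

fails (CHECK on grade)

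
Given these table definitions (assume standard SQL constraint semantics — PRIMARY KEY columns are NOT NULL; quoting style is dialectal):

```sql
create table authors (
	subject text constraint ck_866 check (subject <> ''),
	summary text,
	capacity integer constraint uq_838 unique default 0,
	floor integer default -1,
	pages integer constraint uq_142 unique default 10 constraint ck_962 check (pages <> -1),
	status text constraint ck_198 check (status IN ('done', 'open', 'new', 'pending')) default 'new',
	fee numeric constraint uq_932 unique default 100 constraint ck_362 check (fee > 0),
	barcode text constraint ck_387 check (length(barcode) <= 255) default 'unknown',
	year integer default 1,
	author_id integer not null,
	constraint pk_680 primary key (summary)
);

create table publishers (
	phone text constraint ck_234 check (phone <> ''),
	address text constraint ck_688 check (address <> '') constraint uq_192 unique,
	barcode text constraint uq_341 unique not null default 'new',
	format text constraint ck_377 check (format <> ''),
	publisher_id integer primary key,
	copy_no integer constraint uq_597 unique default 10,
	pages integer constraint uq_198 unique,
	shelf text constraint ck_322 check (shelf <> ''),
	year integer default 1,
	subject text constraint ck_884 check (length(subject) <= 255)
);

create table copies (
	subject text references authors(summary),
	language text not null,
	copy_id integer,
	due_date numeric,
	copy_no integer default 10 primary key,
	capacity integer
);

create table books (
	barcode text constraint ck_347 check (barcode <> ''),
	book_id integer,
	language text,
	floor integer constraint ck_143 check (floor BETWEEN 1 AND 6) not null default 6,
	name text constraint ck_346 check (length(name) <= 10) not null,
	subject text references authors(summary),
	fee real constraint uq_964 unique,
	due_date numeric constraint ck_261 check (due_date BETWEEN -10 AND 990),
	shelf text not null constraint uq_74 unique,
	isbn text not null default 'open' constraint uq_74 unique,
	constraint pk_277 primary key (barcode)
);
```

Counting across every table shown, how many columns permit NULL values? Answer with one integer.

25

authors: 8 nullable (subject, capacity, floor, pages, status, fee, barcode, year — PK (summary) and explicit NOT NULL columns excluded).
publishers: 8 nullable (phone, address, format, copy_no, pages, shelf, year, subject — PK (publisher_id) and explicit NOT NULL columns excluded).
copies: 4 nullable (subject, copy_id, due_date, capacity — PK (copy_no) and explicit NOT NULL columns excluded).
books: 5 nullable (book_id, language, subject, fee, due_date — PK (barcode) and explicit NOT NULL columns excluded).
Total: 8 + 8 + 4 + 5 = 25.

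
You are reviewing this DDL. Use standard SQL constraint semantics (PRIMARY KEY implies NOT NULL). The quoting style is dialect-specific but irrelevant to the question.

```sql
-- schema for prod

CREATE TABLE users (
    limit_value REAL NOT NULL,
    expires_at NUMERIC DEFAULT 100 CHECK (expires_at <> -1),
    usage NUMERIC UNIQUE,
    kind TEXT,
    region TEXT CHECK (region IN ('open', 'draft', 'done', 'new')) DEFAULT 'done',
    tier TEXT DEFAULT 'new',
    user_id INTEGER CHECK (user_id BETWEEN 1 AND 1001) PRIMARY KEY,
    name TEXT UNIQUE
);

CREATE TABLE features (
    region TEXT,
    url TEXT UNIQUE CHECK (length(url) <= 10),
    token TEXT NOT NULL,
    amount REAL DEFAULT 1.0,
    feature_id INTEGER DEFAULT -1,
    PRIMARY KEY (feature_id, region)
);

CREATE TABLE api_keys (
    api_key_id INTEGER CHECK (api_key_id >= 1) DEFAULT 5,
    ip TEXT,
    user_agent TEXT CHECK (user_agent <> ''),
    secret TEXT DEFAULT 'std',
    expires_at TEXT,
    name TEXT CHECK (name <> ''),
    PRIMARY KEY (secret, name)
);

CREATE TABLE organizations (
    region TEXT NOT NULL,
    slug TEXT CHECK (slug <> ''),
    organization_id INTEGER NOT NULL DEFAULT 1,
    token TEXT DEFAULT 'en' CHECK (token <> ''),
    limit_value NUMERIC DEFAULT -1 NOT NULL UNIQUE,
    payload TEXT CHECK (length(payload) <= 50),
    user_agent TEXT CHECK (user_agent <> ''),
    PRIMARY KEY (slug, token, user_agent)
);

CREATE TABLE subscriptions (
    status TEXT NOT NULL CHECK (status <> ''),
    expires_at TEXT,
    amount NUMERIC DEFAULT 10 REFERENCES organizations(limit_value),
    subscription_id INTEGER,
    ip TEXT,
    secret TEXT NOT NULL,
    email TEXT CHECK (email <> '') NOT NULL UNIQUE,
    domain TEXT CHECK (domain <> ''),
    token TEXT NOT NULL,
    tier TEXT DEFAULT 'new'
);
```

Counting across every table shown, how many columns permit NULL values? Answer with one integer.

users: 6 nullable (expires_at, usage, kind, region, tier, name — PK (user_id) and explicit NOT NULL columns excluded).
features: 2 nullable (url, amount — PK (feature_id, region) and explicit NOT NULL columns excluded).
api_keys: 4 nullable (api_key_id, ip, user_agent, expires_at — PK (secret, name) and explicit NOT NULL columns excluded).
organizations: 1 nullable (payload — PK (slug, token, user_agent) and explicit NOT NULL columns excluded).
subscriptions: 6 nullable (expires_at, amount, subscription_id, ip, domain, tier — PK none and explicit NOT NULL columns excluded).
Total: 6 + 2 + 4 + 1 + 6 = 19.

19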